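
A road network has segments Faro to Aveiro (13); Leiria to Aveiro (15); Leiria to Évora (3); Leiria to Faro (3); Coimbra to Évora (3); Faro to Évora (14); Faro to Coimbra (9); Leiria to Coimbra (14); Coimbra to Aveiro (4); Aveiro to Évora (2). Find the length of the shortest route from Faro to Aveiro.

Some routes from Faro to Aveiro:
Faro -> Aveiro: 13
Faro -> Leiria -> Évora -> Coimbra -> Aveiro: 3 + 3 + 3 + 4 = 13
Faro -> Leiria -> Évora -> Aveiro: 3 + 3 + 2 = 8
Best route has total 8 mi.

8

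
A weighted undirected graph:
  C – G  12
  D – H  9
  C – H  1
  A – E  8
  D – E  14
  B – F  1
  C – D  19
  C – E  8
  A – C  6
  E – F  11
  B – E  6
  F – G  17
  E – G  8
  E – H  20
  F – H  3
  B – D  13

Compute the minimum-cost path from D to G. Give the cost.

Some routes from D to G:
D → H → C → E → G: 9 + 1 + 8 + 8 = 26
D → E → G: 14 + 8 = 22
D → H → C → G: 9 + 1 + 12 = 22
Best route has total 22.

22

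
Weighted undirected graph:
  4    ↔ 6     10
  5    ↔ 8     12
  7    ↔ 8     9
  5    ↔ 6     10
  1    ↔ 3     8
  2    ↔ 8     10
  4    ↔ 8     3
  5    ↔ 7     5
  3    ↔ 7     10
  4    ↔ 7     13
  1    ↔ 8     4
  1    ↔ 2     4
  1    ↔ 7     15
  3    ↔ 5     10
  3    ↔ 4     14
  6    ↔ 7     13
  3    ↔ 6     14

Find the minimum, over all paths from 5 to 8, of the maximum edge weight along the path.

9

Some routes from 5 to 8:
5 -> 3 -> 7 -> 8: max(10, 10, 9) = 10
5 -> 3 -> 1 -> 8: max(10, 8, 4) = 10
5 -> 3 -> 1 -> 2 -> 8: max(10, 8, 4, 10) = 10
5 -> 7 -> 3 -> 1 -> 8: max(5, 10, 8, 4) = 10
5 -> 7 -> 8: max(5, 9) = 9
Best route has worst link 9.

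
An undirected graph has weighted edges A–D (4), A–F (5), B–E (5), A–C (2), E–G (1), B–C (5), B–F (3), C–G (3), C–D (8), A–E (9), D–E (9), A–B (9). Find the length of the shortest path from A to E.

6

Comparing a few candidate routes:
A - C - B - E: 2 + 5 + 5 = 12
A - E: 9
A - C - G - E: 2 + 3 + 1 = 6
The minimum is 6.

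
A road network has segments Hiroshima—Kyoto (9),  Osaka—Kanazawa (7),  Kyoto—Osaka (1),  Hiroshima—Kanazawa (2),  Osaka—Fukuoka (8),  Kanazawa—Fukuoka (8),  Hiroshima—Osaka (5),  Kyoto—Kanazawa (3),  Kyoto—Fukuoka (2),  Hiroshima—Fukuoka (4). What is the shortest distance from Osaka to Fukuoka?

A few of the Osaka→Fukuoka routes:
Osaka→Kyoto→Kanazawa→Hiroshima→Fukuoka: 1 + 3 + 2 + 4 = 10
Osaka→Kyoto→Fukuoka: 1 + 2 = 3
Osaka→Fukuoka: 8
Osaka→Hiroshima→Fukuoka: 5 + 4 = 9
Osaka→Kyoto→Kanazawa→Fukuoka: 1 + 3 + 8 = 12
The minimum is 3.

3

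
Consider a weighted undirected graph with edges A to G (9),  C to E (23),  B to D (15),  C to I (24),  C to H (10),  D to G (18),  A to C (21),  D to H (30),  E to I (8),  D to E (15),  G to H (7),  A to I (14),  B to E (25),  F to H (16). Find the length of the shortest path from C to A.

21

Some routes from C to A:
C→I→A: 24 + 14 = 38
C→A: 21
C→E→I→A: 23 + 8 + 14 = 45
C→H→G→A: 10 + 7 + 9 = 26
C→E→D→G→A: 23 + 15 + 18 + 9 = 65
Best route has total 21.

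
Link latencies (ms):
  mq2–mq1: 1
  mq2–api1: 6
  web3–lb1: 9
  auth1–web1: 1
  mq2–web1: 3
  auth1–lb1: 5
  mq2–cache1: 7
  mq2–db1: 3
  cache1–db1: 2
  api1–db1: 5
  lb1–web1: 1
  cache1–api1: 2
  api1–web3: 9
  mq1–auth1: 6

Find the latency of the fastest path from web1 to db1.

6

Checking several routes:
web1→mq2→db1: 3 + 3 = 6
web1→mq2→api1→cache1→db1: 3 + 6 + 2 + 2 = 13
web1→mq2→cache1→db1: 3 + 7 + 2 = 12
web1→auth1→mq1→mq2→db1: 1 + 6 + 1 + 3 = 11
Best route has total 6 ms.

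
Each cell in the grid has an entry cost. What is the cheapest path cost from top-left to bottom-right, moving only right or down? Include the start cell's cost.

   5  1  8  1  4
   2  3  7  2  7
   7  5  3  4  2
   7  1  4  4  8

31

Best path: r0c0 → r0c1 → r0c2 → r0c3 → r1c3 → r2c3 → r2c4 → r3c4
Cost: 5 + 1 + 8 + 1 + 2 + 4 + 2 + 8 = 31
(Top row then right column would cost 36.)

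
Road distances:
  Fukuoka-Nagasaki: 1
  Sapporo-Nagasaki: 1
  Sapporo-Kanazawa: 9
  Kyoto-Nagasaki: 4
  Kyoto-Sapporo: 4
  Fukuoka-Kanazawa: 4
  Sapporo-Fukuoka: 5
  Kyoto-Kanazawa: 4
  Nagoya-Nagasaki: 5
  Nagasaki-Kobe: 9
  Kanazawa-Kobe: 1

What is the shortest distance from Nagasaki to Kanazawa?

5

Comparing a few candidate routes:
Nagasaki - Sapporo - Kyoto - Kanazawa: 1 + 4 + 4 = 9
Nagasaki - Kyoto - Kanazawa: 4 + 4 = 8
Nagasaki - Fukuoka - Kanazawa: 1 + 4 = 5
Best route has total 5.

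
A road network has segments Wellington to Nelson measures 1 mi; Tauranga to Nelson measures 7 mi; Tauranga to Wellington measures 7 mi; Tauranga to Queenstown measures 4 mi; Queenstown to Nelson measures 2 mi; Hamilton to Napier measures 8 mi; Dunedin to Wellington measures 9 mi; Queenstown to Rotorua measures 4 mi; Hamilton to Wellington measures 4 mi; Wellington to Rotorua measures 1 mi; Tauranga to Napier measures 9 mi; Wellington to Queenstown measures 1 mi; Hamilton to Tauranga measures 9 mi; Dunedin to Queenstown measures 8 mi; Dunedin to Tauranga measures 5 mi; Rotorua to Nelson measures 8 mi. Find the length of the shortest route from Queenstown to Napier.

13

A few of the Queenstown→Napier routes:
Queenstown → Tauranga → Napier: 4 + 9 = 13
Queenstown → Nelson → Wellington → Hamilton → Napier: 2 + 1 + 4 + 8 = 15
Queenstown → Wellington → Hamilton → Napier: 1 + 4 + 8 = 13
The minimum is 13 mi.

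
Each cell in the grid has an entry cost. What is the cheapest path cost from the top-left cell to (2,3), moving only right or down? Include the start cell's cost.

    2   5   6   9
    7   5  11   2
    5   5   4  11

32

Best path: [0,0] → [0,1] → [1,1] → [2,1] → [2,2] → [2,3]
Cost: 2 + 5 + 5 + 5 + 4 + 11 = 32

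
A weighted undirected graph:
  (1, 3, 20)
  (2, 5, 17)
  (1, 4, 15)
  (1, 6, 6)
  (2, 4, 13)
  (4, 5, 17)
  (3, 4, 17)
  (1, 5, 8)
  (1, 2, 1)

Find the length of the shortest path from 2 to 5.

A few of the 2→5 routes:
2 - 5: 17
2 - 4 - 5: 13 + 17 = 30
2 - 1 - 5: 1 + 8 = 9
Best route has total 9.

9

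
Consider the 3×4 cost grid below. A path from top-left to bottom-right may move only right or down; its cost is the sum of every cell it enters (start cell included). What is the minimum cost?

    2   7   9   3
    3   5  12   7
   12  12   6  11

39

Take r0c0 -> r0c1 -> r0c2 -> r0c3 -> r1c3 -> r2c3 for a total of 2 + 7 + 9 + 3 + 7 + 11 = 39.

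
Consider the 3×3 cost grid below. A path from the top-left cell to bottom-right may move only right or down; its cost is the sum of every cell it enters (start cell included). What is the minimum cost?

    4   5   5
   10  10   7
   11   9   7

Best path: [0,0] [0,1] [0,2] [1,2] [2,2]
Cost: 4 + 5 + 5 + 7 + 7 = 28

28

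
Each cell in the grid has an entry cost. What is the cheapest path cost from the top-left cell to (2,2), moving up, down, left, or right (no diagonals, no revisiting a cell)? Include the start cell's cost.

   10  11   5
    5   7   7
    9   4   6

32

Best path: (0,0) (1,0) (1,1) (2,1) (2,2)
Cost: 10 + 5 + 7 + 4 + 6 = 32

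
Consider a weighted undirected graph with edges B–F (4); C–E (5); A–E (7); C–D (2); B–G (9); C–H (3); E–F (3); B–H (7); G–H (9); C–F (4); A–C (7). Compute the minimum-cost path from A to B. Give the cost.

14

A few of the A→B routes:
A→C→E→F→B: 7 + 5 + 3 + 4 = 19
A→C→H→B: 7 + 3 + 7 = 17
A→E→C→F→B: 7 + 5 + 4 + 4 = 20
A→E→C→H→B: 7 + 5 + 3 + 7 = 22
A→C→F→B: 7 + 4 + 4 = 15
A→E→F→B: 7 + 3 + 4 = 14
Shortest: 14.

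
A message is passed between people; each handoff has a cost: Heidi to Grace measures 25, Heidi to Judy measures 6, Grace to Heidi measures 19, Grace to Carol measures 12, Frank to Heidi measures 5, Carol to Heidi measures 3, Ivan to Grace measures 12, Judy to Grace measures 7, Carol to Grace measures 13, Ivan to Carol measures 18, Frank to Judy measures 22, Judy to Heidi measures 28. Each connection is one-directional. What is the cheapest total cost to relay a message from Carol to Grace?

Candidate routes:
Carol-Heidi-Judy-Grace: 3 + 6 + 7 = 16
Carol-Heidi-Grace: 3 + 25 = 28
Carol-Grace: 13
Shortest: 13.

13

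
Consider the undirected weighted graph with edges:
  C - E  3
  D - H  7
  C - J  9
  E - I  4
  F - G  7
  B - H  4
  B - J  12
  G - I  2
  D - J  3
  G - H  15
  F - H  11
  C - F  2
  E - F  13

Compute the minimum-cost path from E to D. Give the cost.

15

Checking several routes:
E → C → J → D: 3 + 9 + 3 = 15
E → F → C → J → D: 13 + 2 + 9 + 3 = 27
E → C → F → H → D: 3 + 2 + 11 + 7 = 23
Best route has total 15.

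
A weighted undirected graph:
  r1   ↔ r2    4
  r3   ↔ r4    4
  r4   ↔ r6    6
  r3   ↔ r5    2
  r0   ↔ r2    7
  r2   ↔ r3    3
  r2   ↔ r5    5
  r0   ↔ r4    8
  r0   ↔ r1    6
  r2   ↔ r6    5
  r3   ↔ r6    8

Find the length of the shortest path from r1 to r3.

Comparing a few candidate routes:
r1 -> r0 -> r2 -> r3: 6 + 7 + 3 = 16
r1 -> r2 -> r5 -> r3: 4 + 5 + 2 = 11
r1 -> r2 -> r3: 4 + 3 = 7
The minimum is 7.

7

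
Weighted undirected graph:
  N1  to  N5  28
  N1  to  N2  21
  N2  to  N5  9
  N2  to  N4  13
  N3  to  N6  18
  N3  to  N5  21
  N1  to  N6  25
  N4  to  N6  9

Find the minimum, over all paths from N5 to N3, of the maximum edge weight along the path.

18

Routes from N5 to N3:
N5 → N2 → N1 → N6 → N3: max(9, 21, 25, 18) = 25
N5 → N2 → N4 → N6 → N3: max(9, 13, 9, 18) = 18
N5 → N3: max(21) = 21
N5 → N1 → N2 → N4 → N6 → N3: max(28, 21, 13, 9, 18) = 28
N5 → N1 → N6 → N3: max(28, 25, 18) = 28
Smallest bottleneck: 18.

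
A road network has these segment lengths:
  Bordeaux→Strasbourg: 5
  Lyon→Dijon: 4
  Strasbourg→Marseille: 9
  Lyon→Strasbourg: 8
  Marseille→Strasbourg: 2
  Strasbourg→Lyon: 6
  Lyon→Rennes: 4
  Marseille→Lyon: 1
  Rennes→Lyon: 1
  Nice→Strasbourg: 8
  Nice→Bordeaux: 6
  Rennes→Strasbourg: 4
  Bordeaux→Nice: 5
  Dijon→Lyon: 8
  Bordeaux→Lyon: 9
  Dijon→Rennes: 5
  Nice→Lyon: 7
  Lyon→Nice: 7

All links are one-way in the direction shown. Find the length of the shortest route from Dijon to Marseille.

18

A few of the Dijon→Marseille routes:
Dijon → Rennes → Lyon → Strasbourg → Marseille: 5 + 1 + 8 + 9 = 23
Dijon → Lyon → Rennes → Strasbourg → Marseille: 8 + 4 + 4 + 9 = 25
Dijon → Rennes → Strasbourg → Marseille: 5 + 4 + 9 = 18
Shortest: 18.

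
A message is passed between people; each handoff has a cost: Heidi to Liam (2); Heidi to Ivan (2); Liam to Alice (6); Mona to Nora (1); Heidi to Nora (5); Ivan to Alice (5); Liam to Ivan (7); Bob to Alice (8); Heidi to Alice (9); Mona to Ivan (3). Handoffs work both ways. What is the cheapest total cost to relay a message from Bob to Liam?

Checking several routes:
Bob -> Alice -> Ivan -> Heidi -> Liam: 8 + 5 + 2 + 2 = 17
Bob -> Alice -> Ivan -> Mona -> Nora -> Heidi -> Liam: 8 + 5 + 3 + 1 + 5 + 2 = 24
Bob -> Alice -> Heidi -> Liam: 8 + 9 + 2 = 19
Bob -> Alice -> Liam: 8 + 6 = 14
Bob -> Alice -> Ivan -> Liam: 8 + 5 + 7 = 20
Shortest: 14.

14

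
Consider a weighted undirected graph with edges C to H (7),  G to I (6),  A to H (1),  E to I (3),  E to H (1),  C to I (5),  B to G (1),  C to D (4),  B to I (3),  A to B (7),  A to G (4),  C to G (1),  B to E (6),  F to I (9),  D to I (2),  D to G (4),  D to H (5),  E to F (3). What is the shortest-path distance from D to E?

5

A few of the D→E routes:
D → H → E: 5 + 1 = 6
D → G → A → H → E: 4 + 4 + 1 + 1 = 10
D → I → E: 2 + 3 = 5
The minimum is 5.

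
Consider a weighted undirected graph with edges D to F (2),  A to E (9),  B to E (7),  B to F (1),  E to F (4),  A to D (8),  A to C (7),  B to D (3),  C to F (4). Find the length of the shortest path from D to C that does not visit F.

Paths from D to C avoiding F:
D - B - E - A - C: 3 + 7 + 9 + 7 = 26
D - A - C: 8 + 7 = 15
The minimum is 15.

15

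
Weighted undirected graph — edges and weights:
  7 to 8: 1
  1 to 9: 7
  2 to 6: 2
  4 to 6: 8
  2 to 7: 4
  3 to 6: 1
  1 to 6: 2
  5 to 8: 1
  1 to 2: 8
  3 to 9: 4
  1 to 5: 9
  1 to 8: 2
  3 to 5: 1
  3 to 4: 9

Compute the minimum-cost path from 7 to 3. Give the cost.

3

A few of the 7→3 routes:
7 -> 8 -> 1 -> 2 -> 6 -> 3: 1 + 2 + 8 + 2 + 1 = 14
7 -> 8 -> 1 -> 5 -> 3: 1 + 2 + 9 + 1 = 13
7 -> 2 -> 6 -> 1 -> 8 -> 5 -> 3: 4 + 2 + 2 + 2 + 1 + 1 = 12
7 -> 2 -> 6 -> 3: 4 + 2 + 1 = 7
7 -> 8 -> 5 -> 3: 1 + 1 + 1 = 3
7 -> 8 -> 1 -> 6 -> 3: 1 + 2 + 2 + 1 = 6
The minimum is 3.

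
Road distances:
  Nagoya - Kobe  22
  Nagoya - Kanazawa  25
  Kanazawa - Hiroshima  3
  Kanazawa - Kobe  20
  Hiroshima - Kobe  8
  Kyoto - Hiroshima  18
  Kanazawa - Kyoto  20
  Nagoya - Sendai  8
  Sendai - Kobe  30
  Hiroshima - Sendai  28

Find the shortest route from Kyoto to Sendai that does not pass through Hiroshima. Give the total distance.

53

A few of the Kyoto→Sendai routes:
Kyoto-Kanazawa-Kobe-Sendai: 20 + 20 + 30 = 70
Kyoto-Kanazawa-Kobe-Nagoya-Sendai: 20 + 20 + 22 + 8 = 70
Kyoto-Kanazawa-Nagoya-Sendai: 20 + 25 + 8 = 53
The minimum is 53.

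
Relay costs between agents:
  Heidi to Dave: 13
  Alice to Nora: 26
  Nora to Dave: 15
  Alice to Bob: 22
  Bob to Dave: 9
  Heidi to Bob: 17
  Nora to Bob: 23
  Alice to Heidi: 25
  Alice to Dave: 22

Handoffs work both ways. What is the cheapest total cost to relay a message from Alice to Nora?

26

A few of the Alice→Nora routes:
Alice - Dave - Bob - Nora: 22 + 9 + 23 = 54
Alice - Bob - Dave - Nora: 22 + 9 + 15 = 46
Alice - Dave - Nora: 22 + 15 = 37
Alice - Nora: 26
Alice - Bob - Nora: 22 + 23 = 45
Alice - Heidi - Dave - Nora: 25 + 13 + 15 = 53
Shortest: 26.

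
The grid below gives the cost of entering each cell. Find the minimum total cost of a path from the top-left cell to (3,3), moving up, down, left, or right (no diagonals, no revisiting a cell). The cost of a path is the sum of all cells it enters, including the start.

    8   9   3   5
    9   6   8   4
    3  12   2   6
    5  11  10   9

44

Take [0,0] -> [0,1] -> [0,2] -> [0,3] -> [1,3] -> [2,3] -> [3,3] for a total of 8 + 9 + 3 + 5 + 4 + 6 + 9 = 44.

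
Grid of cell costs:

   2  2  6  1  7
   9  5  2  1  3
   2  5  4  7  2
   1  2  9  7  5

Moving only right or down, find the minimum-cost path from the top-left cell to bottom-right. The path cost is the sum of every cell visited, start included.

One optimal route is [0,0]→[0,1]→[0,2]→[0,3]→[1,3]→[1,4]→[2,4]→[3,4].
Its cost is 2 + 2 + 6 + 1 + 1 + 3 + 2 + 5 = 22.
For comparison, the top-then-right route costs 28.

22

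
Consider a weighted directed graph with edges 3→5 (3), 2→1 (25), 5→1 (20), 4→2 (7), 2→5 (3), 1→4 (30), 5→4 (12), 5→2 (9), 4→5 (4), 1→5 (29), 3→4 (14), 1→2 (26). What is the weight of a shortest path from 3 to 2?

12

A few of the 3→2 routes:
3 - 5 - 4 - 2: 3 + 12 + 7 = 22
3 - 4 - 2: 14 + 7 = 21
3 - 4 - 5 - 2: 14 + 4 + 9 = 27
3 - 5 - 2: 3 + 9 = 12
3 - 5 - 1 - 2: 3 + 20 + 26 = 49
3 - 5 - 1 - 4 - 2: 3 + 20 + 30 + 7 = 60
The minimum is 12.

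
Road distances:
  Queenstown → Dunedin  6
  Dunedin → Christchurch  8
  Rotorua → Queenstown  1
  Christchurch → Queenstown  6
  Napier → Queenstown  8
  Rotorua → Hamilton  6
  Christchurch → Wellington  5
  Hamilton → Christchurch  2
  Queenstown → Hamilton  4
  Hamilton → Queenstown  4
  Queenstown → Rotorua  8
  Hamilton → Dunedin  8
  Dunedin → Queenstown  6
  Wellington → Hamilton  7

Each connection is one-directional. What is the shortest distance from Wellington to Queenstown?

11

Checking several routes:
Wellington - Hamilton - Queenstown: 7 + 4 = 11
Wellington - Hamilton - Dunedin - Queenstown: 7 + 8 + 6 = 21
Wellington - Hamilton - Christchurch - Queenstown: 7 + 2 + 6 = 15
Shortest: 11.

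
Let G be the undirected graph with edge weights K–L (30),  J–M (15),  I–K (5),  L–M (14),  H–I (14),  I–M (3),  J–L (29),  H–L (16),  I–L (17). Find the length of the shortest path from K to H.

Comparing a few candidate routes:
K -> I -> M -> L -> H: 5 + 3 + 14 + 16 = 38
K -> I -> H: 5 + 14 = 19
K -> I -> L -> H: 5 + 17 + 16 = 38
The minimum is 19.

19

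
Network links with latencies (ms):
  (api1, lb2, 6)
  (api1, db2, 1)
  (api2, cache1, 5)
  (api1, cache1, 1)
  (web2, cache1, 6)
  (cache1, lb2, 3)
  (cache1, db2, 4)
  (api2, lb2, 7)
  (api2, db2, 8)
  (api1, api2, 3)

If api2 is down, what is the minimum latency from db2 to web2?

Routes from db2 to web2 avoiding api2:
db2 → api1 → lb2 → cache1 → web2: 1 + 6 + 3 + 6 = 16
db2 → api1 → cache1 → web2: 1 + 1 + 6 = 8
db2 → cache1 → web2: 4 + 6 = 10
Best route has total 8 ms.

8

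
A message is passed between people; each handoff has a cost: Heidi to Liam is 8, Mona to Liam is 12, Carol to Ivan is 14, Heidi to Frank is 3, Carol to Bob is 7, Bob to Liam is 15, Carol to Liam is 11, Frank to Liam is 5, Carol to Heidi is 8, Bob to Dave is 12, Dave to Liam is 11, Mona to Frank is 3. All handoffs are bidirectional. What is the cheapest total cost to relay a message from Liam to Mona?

Candidate routes:
Liam -> Bob -> Carol -> Heidi -> Frank -> Mona: 15 + 7 + 8 + 3 + 3 = 36
Liam -> Carol -> Heidi -> Frank -> Mona: 11 + 8 + 3 + 3 = 25
Liam -> Dave -> Bob -> Carol -> Heidi -> Frank -> Mona: 11 + 12 + 7 + 8 + 3 + 3 = 44
Liam -> Heidi -> Frank -> Mona: 8 + 3 + 3 = 14
Liam -> Mona: 12
Liam -> Frank -> Mona: 5 + 3 = 8
Best route has total 8.

8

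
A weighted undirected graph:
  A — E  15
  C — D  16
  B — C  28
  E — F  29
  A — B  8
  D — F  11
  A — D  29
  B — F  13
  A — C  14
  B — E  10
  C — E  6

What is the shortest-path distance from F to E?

Checking several routes:
F-D-C-E: 11 + 16 + 6 = 33
F-B-A-C-E: 13 + 8 + 14 + 6 = 41
F-B-A-E: 13 + 8 + 15 = 36
F-B-C-E: 13 + 28 + 6 = 47
F-B-E: 13 + 10 = 23
F-E: 29
Shortest: 23.

23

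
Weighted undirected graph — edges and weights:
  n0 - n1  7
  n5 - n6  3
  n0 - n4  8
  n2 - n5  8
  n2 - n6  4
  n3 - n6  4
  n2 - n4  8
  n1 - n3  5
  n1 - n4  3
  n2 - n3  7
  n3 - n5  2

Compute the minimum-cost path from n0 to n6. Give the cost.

16

Comparing a few candidate routes:
n0→n4→n1→n3→n5→n6: 8 + 3 + 5 + 2 + 3 = 21
n0→n1→n3→n5→n6: 7 + 5 + 2 + 3 = 17
n0→n4→n1→n3→n6: 8 + 3 + 5 + 4 = 20
n0→n4→n2→n6: 8 + 8 + 4 = 20
n0→n1→n3→n6: 7 + 5 + 4 = 16
n0→n1→n4→n2→n6: 7 + 3 + 8 + 4 = 22
The minimum is 16.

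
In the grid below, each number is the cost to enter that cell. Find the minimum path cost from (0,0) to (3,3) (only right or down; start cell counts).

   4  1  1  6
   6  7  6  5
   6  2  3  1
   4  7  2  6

22

Take (0,0)→(0,1)→(0,2)→(1,2)→(2,2)→(2,3)→(3,3) for a total of 4 + 1 + 1 + 6 + 3 + 1 + 6 = 22.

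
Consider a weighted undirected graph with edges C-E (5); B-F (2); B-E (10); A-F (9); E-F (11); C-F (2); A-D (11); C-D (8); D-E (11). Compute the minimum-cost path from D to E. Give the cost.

11

A few of the D→E routes:
D -> E: 11
D -> C -> F -> B -> E: 8 + 2 + 2 + 10 = 22
D -> C -> F -> E: 8 + 2 + 11 = 21
D -> C -> E: 8 + 5 = 13
D -> A -> F -> E: 11 + 9 + 11 = 31
D -> A -> F -> C -> E: 11 + 9 + 2 + 5 = 27
Best route has total 11.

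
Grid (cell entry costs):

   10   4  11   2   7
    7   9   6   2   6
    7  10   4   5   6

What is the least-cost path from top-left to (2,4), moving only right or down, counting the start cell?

Cheapest: (0,0)→(0,1)→(0,2)→(0,3)→(1,3)→(2,3)→(2,4)
  10 + 4 + 11 + 2 + 2 + 5 + 6 = 40

40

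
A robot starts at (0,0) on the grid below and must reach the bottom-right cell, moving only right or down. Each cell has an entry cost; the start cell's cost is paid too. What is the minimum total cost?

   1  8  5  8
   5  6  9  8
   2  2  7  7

24

Best path: r0c0 → r1c0 → r2c0 → r2c1 → r2c2 → r2c3
Cost: 1 + 5 + 2 + 2 + 7 + 7 = 24
For comparison, the top-then-right route costs 37.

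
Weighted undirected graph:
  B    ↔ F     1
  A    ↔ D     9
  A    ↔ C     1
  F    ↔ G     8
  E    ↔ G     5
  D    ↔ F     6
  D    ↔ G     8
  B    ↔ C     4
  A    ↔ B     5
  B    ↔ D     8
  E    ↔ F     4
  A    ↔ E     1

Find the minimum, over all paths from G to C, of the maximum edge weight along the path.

5

Some routes from G to C:
G → E → F → D → B → A → C: max(5, 4, 6, 8, 5, 1) = 8
G → E → F → B → C: max(5, 4, 1, 4) = 5
G → E → F → D → B → C: max(5, 4, 6, 8, 4) = 8
G → E → A → C: max(5, 1, 1) = 5
G → E → F → B → A → C: max(5, 4, 1, 5, 1) = 5
G → E → A → B → C: max(5, 1, 5, 4) = 5
Best route has worst link 5.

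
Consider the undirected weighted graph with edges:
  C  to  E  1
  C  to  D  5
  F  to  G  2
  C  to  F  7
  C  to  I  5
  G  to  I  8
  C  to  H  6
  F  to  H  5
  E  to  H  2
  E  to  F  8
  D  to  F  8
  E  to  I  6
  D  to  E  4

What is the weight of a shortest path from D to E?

4

A few of the D→E routes:
D -> F -> H -> E: 8 + 5 + 2 = 15
D -> C -> E: 5 + 1 = 6
D -> C -> H -> E: 5 + 6 + 2 = 13
D -> E: 4
The minimum is 4.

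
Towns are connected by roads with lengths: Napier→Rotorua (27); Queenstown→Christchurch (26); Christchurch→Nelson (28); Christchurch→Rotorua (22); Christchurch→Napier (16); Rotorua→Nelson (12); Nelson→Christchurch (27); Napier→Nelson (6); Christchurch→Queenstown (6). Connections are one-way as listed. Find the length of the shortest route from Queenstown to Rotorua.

Paths from Queenstown to Rotorua:
Queenstown -> Christchurch -> Rotorua: 26 + 22 = 48
Queenstown -> Christchurch -> Napier -> Rotorua: 26 + 16 + 27 = 69
Shortest: 48.

48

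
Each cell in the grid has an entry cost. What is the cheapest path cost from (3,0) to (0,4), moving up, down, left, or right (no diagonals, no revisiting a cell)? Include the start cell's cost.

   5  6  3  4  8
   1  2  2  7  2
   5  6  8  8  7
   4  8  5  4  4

29

Cheapest: [3,0] → [2,0] → [1,0] → [1,1] → [1,2] → [0,2] → [0,3] → [0,4]
  4 + 5 + 1 + 2 + 2 + 3 + 4 + 8 = 29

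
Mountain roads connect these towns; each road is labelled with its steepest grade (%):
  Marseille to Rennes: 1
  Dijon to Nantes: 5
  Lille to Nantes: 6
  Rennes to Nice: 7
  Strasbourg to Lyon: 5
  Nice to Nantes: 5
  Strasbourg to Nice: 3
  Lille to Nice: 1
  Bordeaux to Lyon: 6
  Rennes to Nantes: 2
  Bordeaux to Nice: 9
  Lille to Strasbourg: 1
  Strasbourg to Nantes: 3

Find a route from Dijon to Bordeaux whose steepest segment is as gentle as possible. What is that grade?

Some routes from Dijon to Bordeaux:
Dijon → Nantes → Lille → Strasbourg → Lyon → Bordeaux: max(5, 6, 1, 5, 6) = 6
Dijon → Nantes → Strasbourg → Lyon → Bordeaux: max(5, 3, 5, 6) = 6
Dijon → Nantes → Nice → Lille → Strasbourg → Lyon → Bordeaux: max(5, 5, 1, 1, 5, 6) = 6
Dijon → Nantes → Lille → Nice → Strasbourg → Lyon → Bordeaux: max(5, 6, 1, 3, 5, 6) = 6
Dijon → Nantes → Nice → Strasbourg → Lyon → Bordeaux: max(5, 5, 3, 5, 6) = 6
Smallest bottleneck: 6%.

6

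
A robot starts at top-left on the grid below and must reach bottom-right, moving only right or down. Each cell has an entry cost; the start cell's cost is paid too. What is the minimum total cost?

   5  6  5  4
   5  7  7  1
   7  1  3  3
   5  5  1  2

24

Path r0c0 r1c0 r1c1 r2c1 r2c2 r3c2 r3c3: 5 + 5 + 7 + 1 + 3 + 1 + 2 = 24.
For comparison, the top-then-right route costs 26.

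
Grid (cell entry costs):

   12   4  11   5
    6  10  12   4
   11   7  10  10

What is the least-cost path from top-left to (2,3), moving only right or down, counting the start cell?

46

Take r0c0 r0c1 r0c2 r0c3 r1c3 r2c3 for a total of 12 + 4 + 11 + 5 + 4 + 10 = 46.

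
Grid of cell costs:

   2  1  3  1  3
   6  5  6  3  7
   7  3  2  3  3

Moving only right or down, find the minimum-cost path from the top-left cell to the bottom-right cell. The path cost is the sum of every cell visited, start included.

16

Cheapest: r0c0 → r0c1 → r0c2 → r0c3 → r1c3 → r2c3 → r2c4
  2 + 1 + 3 + 1 + 3 + 3 + 3 = 16
For comparison, the top-then-right route costs 20.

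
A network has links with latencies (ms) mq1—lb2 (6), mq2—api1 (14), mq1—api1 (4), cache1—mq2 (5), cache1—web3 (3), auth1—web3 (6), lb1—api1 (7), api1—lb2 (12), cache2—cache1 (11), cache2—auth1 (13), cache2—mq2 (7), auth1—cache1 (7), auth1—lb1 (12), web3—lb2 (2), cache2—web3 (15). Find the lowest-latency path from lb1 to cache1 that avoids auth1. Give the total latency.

Some routes from lb1 to cache1 avoiding auth1:
lb1→api1→lb2→web3→cache1: 7 + 12 + 2 + 3 = 24
lb1→api1→mq2→cache1: 7 + 14 + 5 = 26
lb1→api1→mq2→cache2→cache1: 7 + 14 + 7 + 11 = 39
lb1→api1→mq1→lb2→web3→cache1: 7 + 4 + 6 + 2 + 3 = 22
Best route has total 22 ms.

22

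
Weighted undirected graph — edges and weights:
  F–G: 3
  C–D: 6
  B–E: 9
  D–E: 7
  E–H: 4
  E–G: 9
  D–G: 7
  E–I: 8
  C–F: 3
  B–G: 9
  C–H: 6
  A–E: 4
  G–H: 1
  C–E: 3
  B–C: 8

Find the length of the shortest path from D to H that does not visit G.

Some routes from D to H avoiding G:
D-C-E-H: 6 + 3 + 4 = 13
D-E-C-H: 7 + 3 + 6 = 16
D-C-B-E-H: 6 + 8 + 9 + 4 = 27
D-C-H: 6 + 6 = 12
D-E-H: 7 + 4 = 11
The minimum is 11.

11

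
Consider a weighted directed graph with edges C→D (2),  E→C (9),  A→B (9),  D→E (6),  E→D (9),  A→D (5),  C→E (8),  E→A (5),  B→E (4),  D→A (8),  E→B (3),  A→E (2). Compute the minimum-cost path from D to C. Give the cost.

15

Paths from D to C:
D -> E -> C: 6 + 9 = 15
D -> A -> E -> C: 8 + 2 + 9 = 19
D -> A -> B -> E -> C: 8 + 9 + 4 + 9 = 30
Best route has total 15.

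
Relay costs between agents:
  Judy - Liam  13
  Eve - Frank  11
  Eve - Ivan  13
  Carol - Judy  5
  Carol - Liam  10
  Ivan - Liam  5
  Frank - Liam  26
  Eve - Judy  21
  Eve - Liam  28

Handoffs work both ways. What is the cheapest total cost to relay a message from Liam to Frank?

Candidate routes:
Liam→Carol→Judy→Eve→Frank: 10 + 5 + 21 + 11 = 47
Liam→Eve→Frank: 28 + 11 = 39
Liam→Judy→Eve→Frank: 13 + 21 + 11 = 45
Liam→Frank: 26
Liam→Ivan→Eve→Frank: 5 + 13 + 11 = 29
Shortest: 26.

26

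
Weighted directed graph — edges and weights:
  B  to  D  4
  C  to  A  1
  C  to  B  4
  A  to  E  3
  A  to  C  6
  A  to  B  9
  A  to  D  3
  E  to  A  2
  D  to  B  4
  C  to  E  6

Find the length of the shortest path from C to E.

4

Paths from C to E:
C→A→E: 1 + 3 = 4
C→E: 6
Best route has total 4.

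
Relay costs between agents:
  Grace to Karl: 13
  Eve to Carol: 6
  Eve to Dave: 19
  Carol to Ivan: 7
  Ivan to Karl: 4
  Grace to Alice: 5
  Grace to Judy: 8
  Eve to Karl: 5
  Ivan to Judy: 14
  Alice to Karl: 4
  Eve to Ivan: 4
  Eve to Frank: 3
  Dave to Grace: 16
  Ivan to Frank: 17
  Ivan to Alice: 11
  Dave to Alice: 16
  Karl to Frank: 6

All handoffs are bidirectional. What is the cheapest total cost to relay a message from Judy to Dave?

Checking several routes:
Judy → Grace → Dave: 8 + 16 = 24
Judy → Grace → Karl → Alice → Dave: 8 + 13 + 4 + 16 = 41
Judy → Ivan → Karl → Alice → Dave: 14 + 4 + 4 + 16 = 38
Judy → Grace → Alice → Dave: 8 + 5 + 16 = 29
Judy → Ivan → Eve → Dave: 14 + 4 + 19 = 37
The minimum is 24.

24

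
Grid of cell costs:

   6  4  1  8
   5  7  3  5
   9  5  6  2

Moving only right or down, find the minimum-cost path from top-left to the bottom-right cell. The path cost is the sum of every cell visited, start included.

Best path: r0c0→r0c1→r0c2→r1c2→r1c3→r2c3
Cost: 6 + 4 + 1 + 3 + 5 + 2 = 21

21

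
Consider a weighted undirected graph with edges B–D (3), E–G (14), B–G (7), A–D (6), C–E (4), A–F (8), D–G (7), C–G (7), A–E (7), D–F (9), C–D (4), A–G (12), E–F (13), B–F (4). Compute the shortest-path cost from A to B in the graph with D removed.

A few of the A→B routes:
A→E→C→G→B: 7 + 4 + 7 + 7 = 25
A→G→B: 12 + 7 = 19
A→F→E→C→G→B: 8 + 13 + 4 + 7 + 7 = 39
A→E→G→B: 7 + 14 + 7 = 28
A→E→F→B: 7 + 13 + 4 = 24
A→F→B: 8 + 4 = 12
Shortest: 12.

12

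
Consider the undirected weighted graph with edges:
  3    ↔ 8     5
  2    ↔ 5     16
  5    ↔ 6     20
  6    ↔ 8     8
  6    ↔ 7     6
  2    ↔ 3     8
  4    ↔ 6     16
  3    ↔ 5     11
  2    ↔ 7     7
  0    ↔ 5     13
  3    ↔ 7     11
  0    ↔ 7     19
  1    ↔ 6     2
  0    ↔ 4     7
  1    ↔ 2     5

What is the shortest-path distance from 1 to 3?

Some routes from 1 to 3:
1-6-7-3: 2 + 6 + 11 = 19
1-2-7-3: 5 + 7 + 11 = 23
1-2-3: 5 + 8 = 13
1-6-7-2-3: 2 + 6 + 7 + 8 = 23
1-2-7-6-8-3: 5 + 7 + 6 + 8 + 5 = 31
1-6-8-3: 2 + 8 + 5 = 15
The minimum is 13.

13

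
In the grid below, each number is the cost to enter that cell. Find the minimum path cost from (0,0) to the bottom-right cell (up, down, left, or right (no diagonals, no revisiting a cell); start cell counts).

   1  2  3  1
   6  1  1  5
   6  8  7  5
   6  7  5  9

Best path: r0c0 -> r0c1 -> r1c1 -> r1c2 -> r1c3 -> r2c3 -> r3c3
Cost: 1 + 2 + 1 + 1 + 5 + 5 + 9 = 24

24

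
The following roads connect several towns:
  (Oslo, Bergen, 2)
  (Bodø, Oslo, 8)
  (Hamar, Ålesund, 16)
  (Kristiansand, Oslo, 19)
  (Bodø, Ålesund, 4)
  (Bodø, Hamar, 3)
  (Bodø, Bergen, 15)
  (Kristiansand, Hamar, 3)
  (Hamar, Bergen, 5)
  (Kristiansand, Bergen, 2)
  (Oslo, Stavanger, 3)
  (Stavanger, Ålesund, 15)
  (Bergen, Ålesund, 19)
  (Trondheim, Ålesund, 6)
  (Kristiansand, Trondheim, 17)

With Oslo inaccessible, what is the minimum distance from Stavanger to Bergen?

Checking several routes:
Stavanger → Ålesund → Bodø → Bergen: 15 + 4 + 15 = 34
Stavanger → Ålesund → Bodø → Hamar → Bergen: 15 + 4 + 3 + 5 = 27
Stavanger → Ålesund → Bergen: 15 + 19 = 34
Stavanger → Ålesund → Bodø → Hamar → Kristiansand → Bergen: 15 + 4 + 3 + 3 + 2 = 27
The minimum is 27.

27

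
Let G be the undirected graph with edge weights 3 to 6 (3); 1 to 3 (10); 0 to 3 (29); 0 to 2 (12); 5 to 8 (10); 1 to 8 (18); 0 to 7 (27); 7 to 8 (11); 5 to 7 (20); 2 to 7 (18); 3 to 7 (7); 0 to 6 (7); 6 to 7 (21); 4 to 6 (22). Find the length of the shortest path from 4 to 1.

35

Some routes from 4 to 1:
4→6→3→1: 22 + 3 + 10 = 35
4→6→3→7→8→1: 22 + 3 + 7 + 11 + 18 = 61
4→6→7→3→1: 22 + 21 + 7 + 10 = 60
The minimum is 35.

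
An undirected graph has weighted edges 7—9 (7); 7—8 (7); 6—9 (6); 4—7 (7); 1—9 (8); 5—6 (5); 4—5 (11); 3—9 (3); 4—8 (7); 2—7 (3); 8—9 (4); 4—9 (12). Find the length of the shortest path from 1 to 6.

14

Paths from 1 to 6:
1 -> 9 -> 6: 8 + 6 = 14
1 -> 9 -> 7 -> 4 -> 5 -> 6: 8 + 7 + 7 + 11 + 5 = 38
1 -> 9 -> 8 -> 4 -> 5 -> 6: 8 + 4 + 7 + 11 + 5 = 35
1 -> 9 -> 7 -> 8 -> 4 -> 5 -> 6: 8 + 7 + 7 + 7 + 11 + 5 = 45
1 -> 9 -> 4 -> 5 -> 6: 8 + 12 + 11 + 5 = 36
1 -> 9 -> 8 -> 7 -> 4 -> 5 -> 6: 8 + 4 + 7 + 7 + 11 + 5 = 42
Shortest: 14.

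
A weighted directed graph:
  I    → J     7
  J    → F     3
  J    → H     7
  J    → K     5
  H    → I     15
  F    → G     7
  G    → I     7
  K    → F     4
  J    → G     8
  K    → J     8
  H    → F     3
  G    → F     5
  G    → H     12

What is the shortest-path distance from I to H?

14

Checking several routes:
I -> J -> F -> G -> H: 7 + 3 + 7 + 12 = 29
I -> J -> G -> H: 7 + 8 + 12 = 27
I -> J -> H: 7 + 7 = 14
Shortest: 14.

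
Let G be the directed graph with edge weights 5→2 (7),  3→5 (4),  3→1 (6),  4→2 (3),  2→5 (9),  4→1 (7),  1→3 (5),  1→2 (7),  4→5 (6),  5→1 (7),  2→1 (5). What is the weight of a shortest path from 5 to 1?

7

Candidate routes:
5 -> 1: 7
5 -> 2 -> 1: 7 + 5 = 12
Best route has total 7.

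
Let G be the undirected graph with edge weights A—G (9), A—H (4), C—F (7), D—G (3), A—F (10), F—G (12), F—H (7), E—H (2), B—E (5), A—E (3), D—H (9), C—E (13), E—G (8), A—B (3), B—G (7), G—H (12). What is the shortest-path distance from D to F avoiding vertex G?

A few of the D→F routes:
D→H→E→C→F: 9 + 2 + 13 + 7 = 31
D→H→E→B→A→F: 9 + 2 + 5 + 3 + 10 = 29
D→H→F: 9 + 7 = 16
D→H→A→F: 9 + 4 + 10 = 23
D→H→E→A→F: 9 + 2 + 3 + 10 = 24
Shortest: 16.

16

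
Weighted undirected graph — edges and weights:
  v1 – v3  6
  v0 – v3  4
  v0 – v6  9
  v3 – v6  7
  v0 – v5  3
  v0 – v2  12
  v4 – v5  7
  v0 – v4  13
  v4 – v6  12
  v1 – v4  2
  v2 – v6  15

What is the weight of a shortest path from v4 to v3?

Some routes from v4 to v3:
v4 -> v5 -> v0 -> v3: 7 + 3 + 4 = 14
v4 -> v0 -> v3: 13 + 4 = 17
v4 -> v1 -> v3: 2 + 6 = 8
v4 -> v6 -> v3: 12 + 7 = 19
v4 -> v5 -> v0 -> v6 -> v3: 7 + 3 + 9 + 7 = 26
v4 -> v6 -> v0 -> v3: 12 + 9 + 4 = 25
The minimum is 8.

8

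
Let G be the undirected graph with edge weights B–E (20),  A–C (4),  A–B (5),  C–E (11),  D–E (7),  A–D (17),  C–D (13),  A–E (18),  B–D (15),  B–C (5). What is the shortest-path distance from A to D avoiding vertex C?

Paths from A to D avoiding C:
A-D: 17
A-B-E-D: 5 + 20 + 7 = 32
A-E-D: 18 + 7 = 25
A-B-D: 5 + 15 = 20
A-E-B-D: 18 + 20 + 15 = 53
Best route has total 17.

17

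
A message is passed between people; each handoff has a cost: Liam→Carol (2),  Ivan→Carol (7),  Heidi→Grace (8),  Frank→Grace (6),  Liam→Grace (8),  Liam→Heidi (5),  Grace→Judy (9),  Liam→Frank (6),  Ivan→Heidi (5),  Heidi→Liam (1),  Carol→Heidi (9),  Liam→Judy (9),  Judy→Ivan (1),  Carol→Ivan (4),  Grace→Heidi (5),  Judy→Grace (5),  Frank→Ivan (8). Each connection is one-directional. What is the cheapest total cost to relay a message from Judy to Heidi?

6

Paths from Judy to Heidi:
Judy → Ivan → Heidi: 1 + 5 = 6
Judy → Ivan → Carol → Heidi: 1 + 7 + 9 = 17
Judy → Grace → Heidi: 5 + 5 = 10
The minimum is 6.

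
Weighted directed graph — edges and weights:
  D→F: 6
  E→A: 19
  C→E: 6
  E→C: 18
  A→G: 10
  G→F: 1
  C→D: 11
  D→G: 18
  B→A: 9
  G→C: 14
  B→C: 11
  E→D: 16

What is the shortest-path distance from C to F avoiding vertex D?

36

Routes from C to F avoiding D:
C → E → A → G → F: 6 + 19 + 10 + 1 = 36
Best route has total 36.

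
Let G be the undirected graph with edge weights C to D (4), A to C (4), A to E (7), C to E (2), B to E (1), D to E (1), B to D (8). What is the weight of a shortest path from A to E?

Routes from A to E:
A → C → D → E: 4 + 4 + 1 = 9
A → C → E: 4 + 2 = 6
A → C → D → B → E: 4 + 4 + 8 + 1 = 17
A → E: 7
The minimum is 6.

6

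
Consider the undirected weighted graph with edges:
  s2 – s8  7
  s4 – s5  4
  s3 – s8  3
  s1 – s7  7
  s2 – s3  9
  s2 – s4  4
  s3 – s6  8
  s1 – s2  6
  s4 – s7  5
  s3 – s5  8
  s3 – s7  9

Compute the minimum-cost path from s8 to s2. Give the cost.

A few of the s8→s2 routes:
s8→s3→s5→s4→s2: 3 + 8 + 4 + 4 = 19
s8→s3→s7→s4→s2: 3 + 9 + 5 + 4 = 21
s8→s2: 7
s8→s3→s2: 3 + 9 = 12
The minimum is 7.

7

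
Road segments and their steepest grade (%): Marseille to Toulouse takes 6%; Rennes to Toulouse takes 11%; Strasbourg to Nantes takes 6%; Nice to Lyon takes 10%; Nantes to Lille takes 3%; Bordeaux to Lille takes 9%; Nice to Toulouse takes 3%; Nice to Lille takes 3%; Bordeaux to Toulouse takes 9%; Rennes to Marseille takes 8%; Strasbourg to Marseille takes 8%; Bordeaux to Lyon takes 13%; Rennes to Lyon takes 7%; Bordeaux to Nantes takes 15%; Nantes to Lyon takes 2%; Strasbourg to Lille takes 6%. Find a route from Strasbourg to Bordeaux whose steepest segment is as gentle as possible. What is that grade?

9

Comparing a few candidate routes:
Strasbourg → Lille → Nantes → Lyon → Rennes → Marseille → Toulouse → Bordeaux: max(6, 3, 2, 7, 8, 6, 9) = 9
Strasbourg → Marseille → Toulouse → Bordeaux: max(8, 6, 9) = 9
Strasbourg → Marseille → Rennes → Lyon → Nantes → Lille → Bordeaux: max(8, 8, 7, 2, 3, 9) = 9
Strasbourg → Marseille → Toulouse → Nice → Lille → Bordeaux: max(8, 6, 3, 3, 9) = 9
Strasbourg → Lille → Nice → Toulouse → Bordeaux: max(6, 3, 3, 9) = 9
Strasbourg → Marseille → Rennes → Lyon → Nantes → Lille → Nice → Toulouse → Bordeaux: max(8, 8, 7, 2, 3, 3, 3, 9) = 9
The minimum achievable maximum is 9%.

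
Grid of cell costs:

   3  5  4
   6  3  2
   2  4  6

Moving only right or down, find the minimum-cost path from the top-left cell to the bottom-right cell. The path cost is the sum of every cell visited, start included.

19

One optimal route is r0c0→r0c1→r1c1→r1c2→r2c2.
Its cost is 3 + 5 + 3 + 2 + 6 = 19.
(Top row then right column would cost 20.)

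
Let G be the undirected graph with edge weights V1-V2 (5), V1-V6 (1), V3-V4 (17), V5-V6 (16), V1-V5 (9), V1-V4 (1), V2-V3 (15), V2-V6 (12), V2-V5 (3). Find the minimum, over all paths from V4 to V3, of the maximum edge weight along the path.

A few of the V4→V3 routes:
V4 -> V1 -> V6 -> V5 -> V2 -> V3: max(1, 1, 16, 3, 15) = 16
V4 -> V1 -> V5 -> V6 -> V2 -> V3: max(1, 9, 16, 12, 15) = 16
V4 -> V1 -> V6 -> V2 -> V3: max(1, 1, 12, 15) = 15
V4 -> V1 -> V2 -> V3: max(1, 5, 15) = 15
V4 -> V1 -> V5 -> V2 -> V3: max(1, 9, 3, 15) = 15
Smallest bottleneck: 15.

15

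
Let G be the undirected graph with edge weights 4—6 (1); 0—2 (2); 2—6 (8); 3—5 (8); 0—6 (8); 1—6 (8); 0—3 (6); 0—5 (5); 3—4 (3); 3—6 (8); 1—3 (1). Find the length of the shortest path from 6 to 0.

8

A few of the 6→0 routes:
6 → 4 → 3 → 0: 1 + 3 + 6 = 10
6 → 0: 8
6 → 3 → 0: 8 + 6 = 14
6 → 2 → 0: 8 + 2 = 10
6 → 1 → 3 → 0: 8 + 1 + 6 = 15
The minimum is 8.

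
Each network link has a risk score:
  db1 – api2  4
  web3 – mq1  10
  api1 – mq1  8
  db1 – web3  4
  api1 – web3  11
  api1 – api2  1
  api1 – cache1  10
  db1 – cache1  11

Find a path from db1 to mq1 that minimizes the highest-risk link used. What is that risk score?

8

Comparing a few candidate routes:
db1 - web3 - api1 - mq1: max(4, 11, 8) = 11
db1 - web3 - mq1: max(4, 10) = 10
db1 - api2 - api1 - mq1: max(4, 1, 8) = 8
Smallest bottleneck: 8.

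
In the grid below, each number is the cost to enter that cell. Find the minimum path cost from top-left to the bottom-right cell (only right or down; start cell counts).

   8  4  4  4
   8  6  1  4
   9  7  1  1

Path [0,0] [0,1] [0,2] [1,2] [2,2] [2,3]: 8 + 4 + 4 + 1 + 1 + 1 = 19.
(Top row then right column would cost 25.)

19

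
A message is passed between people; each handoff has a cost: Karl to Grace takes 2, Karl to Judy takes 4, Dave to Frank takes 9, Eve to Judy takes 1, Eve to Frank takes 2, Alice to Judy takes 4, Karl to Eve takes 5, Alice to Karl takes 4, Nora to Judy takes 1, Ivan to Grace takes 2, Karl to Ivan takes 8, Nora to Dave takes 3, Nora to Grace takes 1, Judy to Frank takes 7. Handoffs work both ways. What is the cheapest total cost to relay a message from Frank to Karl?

A few of the Frank→Karl routes:
Frank - Eve - Judy - Nora - Grace - Karl: 2 + 1 + 1 + 1 + 2 = 7
Frank - Judy - Nora - Grace - Karl: 7 + 1 + 1 + 2 = 11
Frank - Eve - Judy - Karl: 2 + 1 + 4 = 7
Frank - Eve - Karl: 2 + 5 = 7
Frank - Judy - Karl: 7 + 4 = 11
Shortest: 7.

7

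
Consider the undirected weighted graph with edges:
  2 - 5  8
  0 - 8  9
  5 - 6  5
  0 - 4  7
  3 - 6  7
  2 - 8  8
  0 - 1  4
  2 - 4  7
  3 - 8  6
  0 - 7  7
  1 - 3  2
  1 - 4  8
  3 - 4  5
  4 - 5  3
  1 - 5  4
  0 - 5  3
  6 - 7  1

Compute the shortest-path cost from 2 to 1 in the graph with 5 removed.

14

A few of the 2→1 routes:
2 - 8 - 3 - 1: 8 + 6 + 2 = 16
2 - 4 - 3 - 1: 7 + 5 + 2 = 14
2 - 4 - 0 - 1: 7 + 7 + 4 = 18
2 - 4 - 1: 7 + 8 = 15
Shortest: 14.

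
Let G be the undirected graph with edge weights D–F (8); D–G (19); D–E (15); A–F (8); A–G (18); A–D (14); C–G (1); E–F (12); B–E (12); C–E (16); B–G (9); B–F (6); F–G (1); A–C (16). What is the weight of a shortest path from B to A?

Some routes from B to A:
B - F - G - C - A: 6 + 1 + 1 + 16 = 24
B - G - F - A: 9 + 1 + 8 = 18
B - F - G - A: 6 + 1 + 18 = 25
B - F - A: 6 + 8 = 14
The minimum is 14.

14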